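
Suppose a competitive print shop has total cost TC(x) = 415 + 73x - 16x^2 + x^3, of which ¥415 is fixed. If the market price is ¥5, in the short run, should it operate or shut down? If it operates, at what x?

Shut down

Variable cost is VC = 73x - 16x^2 + x^3, so AVC = VC/x = 73 - 16x + x^2 and MC = dTC/dx = 73 - 32x + 3x^2.
AVC hits its minimum where MC = AVC, at x = 8, giving min AVC = 73 - 16·8 + 8^2 = ¥9.
With P < min AVC (¥5 < ¥9), every unit sold adds to the loss.
The firm minimizes its loss by shutting down and losing only its fixed cost of ¥415.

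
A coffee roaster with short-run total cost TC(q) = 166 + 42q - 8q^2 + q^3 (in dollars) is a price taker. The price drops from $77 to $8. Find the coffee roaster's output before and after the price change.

MC = 42 - 16q + 3q^2; the shutdown threshold is min AVC = $26 (at q = 4).
At P = $77 ≥ min AVC, set P = MC on the rising branch: q = 7.
At P = $8 < min AVC = $26, price no longer covers variable cost at any output, so the firm shuts down: q = 0.

Output falls from 7 to 0 (the firm shuts down)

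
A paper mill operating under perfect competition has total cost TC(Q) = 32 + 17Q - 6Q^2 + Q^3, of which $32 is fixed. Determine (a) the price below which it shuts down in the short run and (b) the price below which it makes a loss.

Shutdown price = $8; break-even price = $17

Shutdown price = min AVC. AVC = 17 - 6Q + Q^2, with vertex at Q = 3 and minimum $8.
ATC = 32/Q + 17 - 6Q + Q^2. Setting dATC/dQ = −32/Q^2 − 6 + 2Q = 0 gives Q = 4 (since 2·4^3 − 6·4^2 = 32).
min ATC = 32/4 + 17 − 6·4 + 4^2 = $17. That is the break-even price.
For $8 ≤ P < $17 the firm produces at a loss; below $8 it shuts down.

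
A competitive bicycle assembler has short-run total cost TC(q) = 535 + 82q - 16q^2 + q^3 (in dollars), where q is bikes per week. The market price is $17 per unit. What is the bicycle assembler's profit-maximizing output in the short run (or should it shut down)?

From TC, MC = TC'(q) = 82 - 32q + 3q^2 and AVC = VC/q = 82 - 16q + q^2.
AVC hits its minimum where MC = AVC, at q = 8, giving min AVC = 82 - 16·8 + 8^2 = $18.
With P < min AVC ($17 < $18), every unit sold adds to the loss.
The firm minimizes its loss by shutting down and losing only its fixed cost of $535.

Shut down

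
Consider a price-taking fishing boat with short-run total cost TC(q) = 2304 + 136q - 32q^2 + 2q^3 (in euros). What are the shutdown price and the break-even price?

Shutdown price = €8; break-even price = €232

AVC = 136 - 32q + 2q^2; minimized at q = 8, giving min AVC = €8. That is the shutdown price.
ATC = 2304/q + 136 - 32q + 2q^2. Setting dATC/dq = −2304/q^2 − 32 + 4q = 0 gives q = 12 (since 4·12^3 − 32·12^2 = 2304).
min ATC = 2304/12 + 136 − 32·12 + 2·12^2 = €232. That is the break-even price.
For €8 ≤ P < €232 the firm produces at a loss; below €8 it shuts down.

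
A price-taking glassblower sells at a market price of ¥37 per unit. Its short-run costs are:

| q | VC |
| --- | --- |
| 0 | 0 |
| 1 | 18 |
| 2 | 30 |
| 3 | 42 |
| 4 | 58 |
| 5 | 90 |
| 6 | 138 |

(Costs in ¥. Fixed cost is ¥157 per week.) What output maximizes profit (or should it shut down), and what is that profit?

Tabulate TR − TC: q=0: -157; q=1: -138; q=2: -113; q=3: -88; q=4: -67; q=5: -62; q=6: -73.
Profit is maximized at q = 5. AVC there is 90/5 = ¥18 ≤ P, so producing beats shutting down (which would give -¥157).

q = 5; profit = -¥62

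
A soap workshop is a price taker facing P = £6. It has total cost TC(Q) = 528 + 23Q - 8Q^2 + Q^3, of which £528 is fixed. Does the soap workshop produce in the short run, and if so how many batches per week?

Shut down

From TC, MC = TC'(Q) = 23 - 16Q + 3Q^2 and AVC = VC/Q = 23 - 8Q + Q^2.
AVC hits its minimum where MC = AVC, at Q = 4, giving min AVC = 23 - 8·4 + 4^2 = £7.
Since P = £6 < min AVC = £7, price fails to cover variable cost at any output.
The firm minimizes its loss by shutting down and losing only its fixed cost of £528.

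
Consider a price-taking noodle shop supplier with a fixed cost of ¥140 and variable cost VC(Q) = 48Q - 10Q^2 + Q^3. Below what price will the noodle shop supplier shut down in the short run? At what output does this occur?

¥23 per unit, at Q = 5

Short-run supply begins at min AVC. From VC = 48Q - 10Q^2 + Q^3, AVC = 48 - 10Q + Q^2.
dAVC/dQ = -10 + 2Q = 0 gives Q = 5. min AVC = 48 - 10·5 + 5^2 = 23.
So the shutdown price is ¥23.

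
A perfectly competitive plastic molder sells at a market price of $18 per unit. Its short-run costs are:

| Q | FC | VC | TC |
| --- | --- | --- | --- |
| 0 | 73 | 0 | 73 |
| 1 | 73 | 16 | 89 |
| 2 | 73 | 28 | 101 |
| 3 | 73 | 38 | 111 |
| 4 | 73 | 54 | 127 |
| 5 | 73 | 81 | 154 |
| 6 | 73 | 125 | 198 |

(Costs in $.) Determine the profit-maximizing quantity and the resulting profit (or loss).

Profit at each row (π = 18Q − TC): Q=0: -73; Q=1: -71; Q=2: -65; Q=3: -57; Q=4: -55; Q=5: -64; Q=6: -90.
Profit is maximized at Q = 4. AVC there is 54/4 = $13.50 ≤ P, so producing beats shutting down (which would give -$73).

Q = 4; profit = -$55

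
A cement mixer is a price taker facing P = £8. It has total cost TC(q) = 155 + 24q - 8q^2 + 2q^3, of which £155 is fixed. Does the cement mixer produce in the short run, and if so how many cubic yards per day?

Shut down

Strip out fixed cost: VC = 24q - 8q^2 + 2q^3. Then AVC = 24 - 8q + 2q^2 and MC = 24 - 16q + 6q^2.
AVC hits its minimum where MC = AVC, at q = 2, giving min AVC = 24 - 8·2 + 2·2^2 = £16.
With P < min AVC (£8 < £16), every unit sold adds to the loss.
Shutting down limits the loss to fixed cost, £155.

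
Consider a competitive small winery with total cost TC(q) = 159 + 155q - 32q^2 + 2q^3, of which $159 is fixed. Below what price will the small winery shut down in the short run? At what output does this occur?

The shutdown price is the minimum of AVC. VC = 155q - 32q^2 + 2q^3, so AVC = 155 - 32q + 2q^2.
dAVC/dq = -32 + 4q = 0 gives q = 8. min AVC = 155 - 32·8 + 2·8^2 = 27.
The firm shuts down for any P below $27.

$27 per unit, at q = 8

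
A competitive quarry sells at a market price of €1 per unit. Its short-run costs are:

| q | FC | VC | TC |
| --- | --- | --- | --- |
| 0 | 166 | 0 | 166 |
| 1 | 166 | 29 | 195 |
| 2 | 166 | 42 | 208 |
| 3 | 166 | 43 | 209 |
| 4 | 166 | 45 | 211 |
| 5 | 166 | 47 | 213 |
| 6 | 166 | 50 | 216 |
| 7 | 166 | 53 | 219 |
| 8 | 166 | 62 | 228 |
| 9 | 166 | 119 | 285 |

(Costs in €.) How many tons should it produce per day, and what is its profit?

Tabulate TR − TC: q=0: -166; q=1: -194; q=2: -206; q=3: -206; q=4: -207; q=5: -208; q=6: -210; q=7: -212; q=8: -220; q=9: -276.
Profit is highest at q = 0. Equivalently, the lowest AVC in the table is 53/7 ≈ €7.57 at q = 7, and P = €1 falls below it — price never covers variable cost, so the firm shuts down and loses only its fixed cost.

q = 0 (shut down); profit = -€166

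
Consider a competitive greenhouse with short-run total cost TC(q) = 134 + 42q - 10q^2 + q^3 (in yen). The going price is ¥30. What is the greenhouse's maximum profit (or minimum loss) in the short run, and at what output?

AVC = 42 - 10q + q^2; min AVC = ¥17 at q = 5. Since P = ¥30 ≥ min AVC, the firm produces.
MC = 42 - 20q + 3q^2. Setting P = MC and taking the root on the rising branch gives q* = 6.
TR = 30·6 = 180. TC = 134 + 108 = 242. Profit = 180 − 242 = -¥62.
Shutting down would mean losing the fixed cost of ¥134, so operating at a loss of ¥62 is better by ¥72.

Profit = -¥62 at q = 6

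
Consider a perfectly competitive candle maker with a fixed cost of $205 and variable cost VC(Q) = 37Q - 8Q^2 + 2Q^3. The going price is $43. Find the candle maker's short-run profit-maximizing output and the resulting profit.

Profit = -$169 at Q = 3

AVC = 37 - 8Q + 2Q^2; min AVC = $29 at Q = 2. Since P = $43 ≥ min AVC, the firm produces.
With MC = 37 - 16Q + 6Q^2, P = MC on the upward-sloping part at Q* = 3.
TR = 43·3 = 129. TC = 205 + 93 = 298. Profit = 129 − 298 = -$169.
That loss of $169 beats the $205 the firm would lose by shutting down; producing recovers $36 of fixed cost.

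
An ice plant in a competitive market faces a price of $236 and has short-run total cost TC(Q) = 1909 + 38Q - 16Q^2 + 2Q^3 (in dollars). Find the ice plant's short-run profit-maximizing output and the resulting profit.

AVC = 38 - 16Q + 2Q^2 has its minimum $6 at Q = 4; price $236 clears that bar, so the firm operates.
With MC = 38 - 32Q + 6Q^2, P = MC on the upward-sloping part at Q* = 9.
TR = 236·9 = 2124. TC = 1909 + 504 = 2413. Profit = 2124 − 2413 = -$289.
Shutting down would mean losing the fixed cost of $1909, so operating at a loss of $289 is better by $1620.

Profit = -$289 at Q = 9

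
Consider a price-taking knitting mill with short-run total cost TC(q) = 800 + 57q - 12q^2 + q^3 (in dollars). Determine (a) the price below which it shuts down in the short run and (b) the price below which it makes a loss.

Shutdown price = $21; break-even price = $117

AVC = 57 - 12q + q^2; minimized at q = 6, giving min AVC = $21. That is the shutdown price.
ATC = 800/q + 57 - 12q + q^2. Setting dATC/dq = −800/q^2 − 12 + 2q = 0 gives q = 10 (since 2·10^3 − 12·10^2 = 800).
min ATC = 800/10 + 57 − 12·10 + 10^2 = $117. That is the break-even price.
Between these two prices the firm operates at a loss; above $117 it earns a profit.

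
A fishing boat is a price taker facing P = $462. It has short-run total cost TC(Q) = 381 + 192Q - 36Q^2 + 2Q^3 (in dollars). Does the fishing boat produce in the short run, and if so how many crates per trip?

From TC, MC = TC'(Q) = 192 - 72Q + 6Q^2 and AVC = VC/Q = 192 - 36Q + 2Q^2.
The AVC parabola has its vertex at Q = 36/4 = 9, where AVC = 192 - 36·9 + 2·9^2 = $30.
Because $462 ≥ $30, revenue can cover variable cost; the firm operates.
Set P = MC: 462 = 192 - 72Q + 6Q^2 → -270 - 72Q + 6Q^2 = 0. The roots are Q = -3 and Q = 15; the profit-maximizing output is on the rising part of MC, so Q* = 15.
Check: AVC at Q = 15 is $102 ≤ P, so revenue covers variable cost.
Profit = P·Q − TC = 462·15 − 1911 = $5019.

Produce at Q = 15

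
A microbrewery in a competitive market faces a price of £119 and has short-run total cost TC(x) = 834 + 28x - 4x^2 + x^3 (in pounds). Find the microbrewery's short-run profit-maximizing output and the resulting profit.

Profit = -£344 at x = 7

AVC = 28 - 4x + x^2; min AVC = £24 at x = 2. Since P = £119 ≥ min AVC, the firm produces.
With MC = 28 - 8x + 3x^2, P = MC on the upward-sloping part at x* = 7.
TR = 119·7 = 833. TC = 834 + 343 = 1177. Profit = 833 − 1177 = -£344.
Shutting down would mean losing the fixed cost of £834, so operating at a loss of £344 is better by £490.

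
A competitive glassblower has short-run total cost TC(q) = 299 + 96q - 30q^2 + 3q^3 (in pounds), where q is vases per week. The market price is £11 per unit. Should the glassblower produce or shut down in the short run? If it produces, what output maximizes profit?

Shut down

Variable cost is VC = 96q - 30q^2 + 3q^3, so AVC = VC/q = 96 - 30q + 3q^2 and MC = dTC/dq = 96 - 60q + 9q^2.
AVC hits its minimum where MC = AVC, at q = 5, giving min AVC = 96 - 30·5 + 3·5^2 = £21.
With P < min AVC (£11 < £21), every unit sold adds to the loss.
The firm minimizes its loss by shutting down and losing only its fixed cost of £299.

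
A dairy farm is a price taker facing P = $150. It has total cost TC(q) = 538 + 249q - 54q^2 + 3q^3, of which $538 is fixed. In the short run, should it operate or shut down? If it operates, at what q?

Produce at q = 11

Strip out fixed cost: VC = 249q - 54q^2 + 3q^3. Then AVC = 249 - 54q + 3q^2 and MC = 249 - 108q + 9q^2.
AVC hits its minimum where MC = AVC, at q = 9, giving min AVC = 249 - 54·9 + 3·9^2 = $6.
P = $150 exceeds min AVC = $6, so the firm stays open.
P = MC gives 99 - 108q + 9q^2 = 0, with roots 1 and 11. Take the larger (rising MC): q* = 11.
Check: AVC at q = 11 is $18 ≤ P, so revenue covers variable cost.
Profit = P·q − TC = 150·11 − 736 = $914.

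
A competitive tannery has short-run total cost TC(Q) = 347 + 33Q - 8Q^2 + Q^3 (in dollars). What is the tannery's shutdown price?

$17 per unit

Short-run supply begins at min AVC. From VC = 33Q - 8Q^2 + Q^3, AVC = 33 - 8Q + Q^2.
At the minimum of AVC, MC = AVC. MC = 33 - 16Q + 3Q^2; setting MC = AVC gives 2Q^2 - 8Q = 0, so Q = 4. min AVC = 17.
For P < $17 the firm produces nothing.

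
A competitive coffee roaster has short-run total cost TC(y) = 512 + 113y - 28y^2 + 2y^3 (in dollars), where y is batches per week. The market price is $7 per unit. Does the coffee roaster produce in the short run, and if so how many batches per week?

From TC, MC = TC'(y) = 113 - 56y + 6y^2 and AVC = VC/y = 113 - 28y + 2y^2.
The AVC parabola has its vertex at y = 28/4 = 7, where AVC = 113 - 28·7 + 2·7^2 = $15.
With P < min AVC ($7 < $15), every unit sold adds to the loss.
Shutting down limits the loss to fixed cost, $512.

Shut down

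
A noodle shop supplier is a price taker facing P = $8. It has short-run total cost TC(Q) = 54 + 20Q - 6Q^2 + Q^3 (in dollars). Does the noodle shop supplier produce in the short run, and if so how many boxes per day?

Shut down

From TC, MC = TC'(Q) = 20 - 12Q + 3Q^2 and AVC = VC/Q = 20 - 6Q + Q^2.
The AVC parabola has its vertex at Q = 6/2 = 3, where AVC = 20 - 6·3 + 3^2 = $11.
Since P = $8 < min AVC = $11, price fails to cover variable cost at any output.
Best response: produce nothing and absorb the $54 fixed cost.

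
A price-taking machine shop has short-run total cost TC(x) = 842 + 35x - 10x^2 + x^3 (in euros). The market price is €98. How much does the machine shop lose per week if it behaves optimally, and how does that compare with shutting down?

AVC = 35 - 10x + x^2; min AVC = €10 at x = 5. Since P = €98 ≥ min AVC, the firm produces.
MC = 35 - 20x + 3x^2. Setting P = MC and taking the root on the rising branch gives x* = 9.
TR = 98·9 = 882. TC = 842 + 234 = 1076. Profit = 882 − 1076 = -€194.
That loss of €194 beats the €842 the firm would lose by shutting down; producing recovers €648 of fixed cost.

Profit = -€194 at x = 9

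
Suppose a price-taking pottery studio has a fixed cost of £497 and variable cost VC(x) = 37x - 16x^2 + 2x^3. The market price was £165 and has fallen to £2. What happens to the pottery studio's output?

Output falls from 8 to 0 (the firm shuts down)

MC = 37 - 32x + 6x^2; the shutdown threshold is min AVC = £5 (at x = 4).
With P = £165 above the shutdown price, P = MC gives x = 8.
At P = £2 < min AVC = £5, price no longer covers variable cost at any output, so the firm shuts down: x = 0.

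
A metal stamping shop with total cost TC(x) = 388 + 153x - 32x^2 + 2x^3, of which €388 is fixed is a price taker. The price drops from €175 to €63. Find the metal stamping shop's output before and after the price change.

Output falls from 11 to 9

AVC = 153 - 32x + 2x^2, minimized at x = 8 where min AVC = €25. MC = 153 - 64x + 6x^2.
At P = €175 ≥ min AVC, set P = MC on the rising branch: x = 11.
At P = €63 ≥ min AVC, set P = MC: x = 9. The firm stays open but cuts output.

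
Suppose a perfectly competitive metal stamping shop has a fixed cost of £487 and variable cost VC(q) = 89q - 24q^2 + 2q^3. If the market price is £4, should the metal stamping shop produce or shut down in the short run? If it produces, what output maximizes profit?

Shut down

From TC, MC = TC'(q) = 89 - 48q + 6q^2 and AVC = VC/q = 89 - 24q + 2q^2.
The AVC parabola has its vertex at q = 24/4 = 6, where AVC = 89 - 24·6 + 2·6^2 = £17.
With P < min AVC (£4 < £17), every unit sold adds to the loss.
Best response: produce nothing and absorb the £487 fixed cost.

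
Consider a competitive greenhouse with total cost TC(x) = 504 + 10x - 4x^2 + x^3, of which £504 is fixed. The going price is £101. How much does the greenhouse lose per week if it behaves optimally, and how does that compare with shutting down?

AVC = 10 - 4x + x^2; min AVC = £6 at x = 2. Since P = £101 ≥ min AVC, the firm produces.
With MC = 10 - 8x + 3x^2, P = MC on the upward-sloping part at x* = 7.
TR = 101·7 = 707. TC = 504 + 217 = 721. Profit = 707 − 721 = -£14.
Shutting down would mean losing the fixed cost of £504, so operating at a loss of £14 is better by £490.

Profit = -£14 at x = 7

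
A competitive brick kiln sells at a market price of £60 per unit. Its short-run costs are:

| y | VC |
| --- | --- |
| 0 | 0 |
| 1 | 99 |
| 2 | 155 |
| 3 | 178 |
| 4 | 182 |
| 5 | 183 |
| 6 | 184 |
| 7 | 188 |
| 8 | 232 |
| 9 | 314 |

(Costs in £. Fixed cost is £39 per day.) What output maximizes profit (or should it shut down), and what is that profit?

y = 8; profit = £209

Tabulate TR − TC: y=0: -39; y=1: -78; y=2: -74; y=3: -37; y=4: 19; y=5: 78; y=6: 137; y=7: 193; y=8: 209; y=9: 187.
Profit is maximized at y = 8. AVC there is 232/8 = £29 ≤ P, so producing beats shutting down (which would give -£39).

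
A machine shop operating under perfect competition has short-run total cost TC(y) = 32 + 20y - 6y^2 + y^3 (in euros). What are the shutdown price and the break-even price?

Shutdown price = min AVC. AVC = 20 - 6y + y^2, with vertex at y = 3 and minimum €11.
ATC = 32/y + 20 - 6y + y^2. Setting dATC/dy = −32/y^2 − 6 + 2y = 0 gives y = 4 (since 2·4^3 − 6·4^2 = 32).
min ATC = 32/4 + 20 − 6·4 + 4^2 = €20. That is the break-even price.
Between these two prices the firm operates at a loss; above €20 it earns a profit.

Shutdown price = €11; break-even price = €20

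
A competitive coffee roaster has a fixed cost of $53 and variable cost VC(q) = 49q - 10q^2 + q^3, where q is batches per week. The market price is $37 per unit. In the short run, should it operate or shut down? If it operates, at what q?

Produce at q = 6

Strip out fixed cost: VC = 49q - 10q^2 + q^3. Then AVC = 49 - 10q + q^2 and MC = 49 - 20q + 3q^2.
AVC is minimized where dAVC/dq = -10 + 2q = 0, at q = 5; min AVC = 49 - 10·5 + 5^2 = $24.
Since P = $37 ≥ min AVC = $24, price covers variable cost and the firm should produce.
P = MC gives 12 - 20q + 3q^2 = 0, with roots 2/3 and 6. Take the larger (rising MC): q* = 6.
Check: AVC at q = 6 is $25 ≤ P, so revenue covers variable cost.
Profit = P·q − TC = 37·6 − 203 = $19.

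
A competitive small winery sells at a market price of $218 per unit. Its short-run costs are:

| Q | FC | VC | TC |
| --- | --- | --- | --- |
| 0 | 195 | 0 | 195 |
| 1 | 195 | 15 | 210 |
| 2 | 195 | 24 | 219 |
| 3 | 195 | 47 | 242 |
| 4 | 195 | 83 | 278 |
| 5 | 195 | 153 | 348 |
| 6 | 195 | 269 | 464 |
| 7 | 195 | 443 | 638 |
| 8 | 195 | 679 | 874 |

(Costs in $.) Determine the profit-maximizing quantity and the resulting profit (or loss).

Q = 7; profit = $888

Tabulate TR − TC: Q=0: -195; Q=1: 8; Q=2: 217; Q=3: 412; Q=4: 594; Q=5: 742; Q=6: 844; Q=7: 888; Q=8: 870.
Profit is maximized at Q = 7. AVC there is 443/7 = $63.29 ≤ P, so producing beats shutting down (which would give -$195).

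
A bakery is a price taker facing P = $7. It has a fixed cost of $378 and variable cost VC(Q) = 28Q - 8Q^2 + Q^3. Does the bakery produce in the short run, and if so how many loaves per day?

Shut down

From TC, MC = TC'(Q) = 28 - 16Q + 3Q^2 and AVC = VC/Q = 28 - 8Q + Q^2.
The AVC parabola has its vertex at Q = 8/2 = 4, where AVC = 28 - 8·4 + 4^2 = $12.
P = $7 lies below min AVC = $12; no output level covers variable cost.
Shutting down limits the loss to fixed cost, $378.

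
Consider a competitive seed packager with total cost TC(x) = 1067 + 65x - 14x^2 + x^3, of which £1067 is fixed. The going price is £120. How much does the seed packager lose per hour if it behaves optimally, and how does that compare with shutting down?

AVC = 65 - 14x + x^2; min AVC = £16 at x = 7. Since P = £120 ≥ min AVC, the firm produces.
MC = 65 - 28x + 3x^2. Setting P = MC and taking the root on the rising branch gives x* = 11.
TR = 120·11 = 1320. TC = 1067 + 352 = 1419. Profit = 1320 − 1419 = -£99.
Shutting down would mean losing the fixed cost of £1067, so operating at a loss of £99 is better by £968.

Profit = -£99 at x = 11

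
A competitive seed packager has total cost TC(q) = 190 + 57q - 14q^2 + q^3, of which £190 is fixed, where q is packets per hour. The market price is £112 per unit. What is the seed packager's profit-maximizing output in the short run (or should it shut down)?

Variable cost is VC = 57q - 14q^2 + q^3, so AVC = VC/q = 57 - 14q + q^2 and MC = dTC/dq = 57 - 28q + 3q^2.
AVC hits its minimum where MC = AVC, at q = 7, giving min AVC = 57 - 14·7 + 7^2 = £8.
Because £112 ≥ £8, revenue can cover variable cost; the firm operates.
Set P = MC: 112 = 57 - 28q + 3q^2 → -55 - 28q + 3q^2 = 0. The roots are q = -5/3 and q = 11; the profit-maximizing output is on the rising part of MC, so q* = 11.
Check: AVC at q = 11 is £24 ≤ P, so revenue covers variable cost.
Profit = P·q − TC = 112·11 − 454 = £778.

Produce at q = 11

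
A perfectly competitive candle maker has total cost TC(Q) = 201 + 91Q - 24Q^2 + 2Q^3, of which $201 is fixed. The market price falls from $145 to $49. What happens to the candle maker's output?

MC = 91 - 48Q + 6Q^2; the shutdown threshold is min AVC = $19 (at Q = 6).
At P = $145 ≥ min AVC, set P = MC on the rising branch: Q = 9.
At P = $49 ≥ min AVC, set P = MC: Q = 7. The firm stays open but cuts output.

Output falls from 9 to 7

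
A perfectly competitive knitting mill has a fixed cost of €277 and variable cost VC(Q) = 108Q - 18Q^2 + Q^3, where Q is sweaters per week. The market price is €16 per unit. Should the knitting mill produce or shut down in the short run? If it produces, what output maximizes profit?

Shut down

Strip out fixed cost: VC = 108Q - 18Q^2 + Q^3. Then AVC = 108 - 18Q + Q^2 and MC = 108 - 36Q + 3Q^2.
AVC is minimized where dAVC/dQ = -18 + 2Q = 0, at Q = 9; min AVC = 108 - 18·9 + 9^2 = €27.
Since P = €16 < min AVC = €27, price fails to cover variable cost at any output.
The firm minimizes its loss by shutting down and losing only its fixed cost of €277.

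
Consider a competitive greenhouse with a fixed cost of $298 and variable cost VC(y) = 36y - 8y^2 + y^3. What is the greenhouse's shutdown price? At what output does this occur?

$20 per unit, at y = 4

The firm shuts down when price falls below the minimum of average variable cost. AVC = VC/y = 36 - 8y + y^2.
dAVC/dy = -8 + 2y = 0 gives y = 4. min AVC = 36 - 8·4 + 4^2 = 20.
The firm shuts down for any P below $20.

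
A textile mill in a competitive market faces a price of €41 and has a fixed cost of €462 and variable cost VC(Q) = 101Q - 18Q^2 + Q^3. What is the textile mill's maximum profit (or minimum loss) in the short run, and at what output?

Profit = -€262 at Q = 10

AVC = 101 - 18Q + Q^2; min AVC = €20 at Q = 9. Since P = €41 ≥ min AVC, the firm produces.
With MC = 101 - 36Q + 3Q^2, P = MC on the upward-sloping part at Q* = 10.
TR = 41·10 = 410. TC = 462 + 210 = 672. Profit = 410 − 672 = -€262.
Shutting down would mean losing the fixed cost of €462, so operating at a loss of €262 is better by €200.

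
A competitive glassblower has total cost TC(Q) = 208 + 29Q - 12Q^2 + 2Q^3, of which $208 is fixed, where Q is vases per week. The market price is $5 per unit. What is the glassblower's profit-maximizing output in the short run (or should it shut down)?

Shut down

Variable cost is VC = 29Q - 12Q^2 + 2Q^3, so AVC = VC/Q = 29 - 12Q + 2Q^2 and MC = dTC/dQ = 29 - 24Q + 6Q^2.
AVC hits its minimum where MC = AVC, at Q = 3, giving min AVC = 29 - 12·3 + 2·3^2 = $11.
With P < min AVC ($5 < $11), every unit sold adds to the loss.
The firm minimizes its loss by shutting down and losing only its fixed cost of $208.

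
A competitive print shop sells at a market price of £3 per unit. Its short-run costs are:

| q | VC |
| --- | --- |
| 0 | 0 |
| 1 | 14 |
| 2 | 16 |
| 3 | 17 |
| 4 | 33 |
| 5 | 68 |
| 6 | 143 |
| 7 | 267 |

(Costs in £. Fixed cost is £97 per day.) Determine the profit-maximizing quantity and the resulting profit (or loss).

q = 0 (shut down); profit = -£97

Tabulate TR − TC: q=0: -97; q=1: -108; q=2: -107; q=3: -105; q=4: -118; q=5: -150; q=6: -222; q=7: -343.
Profit is highest at q = 0. Equivalently, the lowest AVC in the table is 17/3 ≈ £5.67 at q = 3, and P = £3 falls below it — price never covers variable cost, so the firm shuts down and loses only its fixed cost.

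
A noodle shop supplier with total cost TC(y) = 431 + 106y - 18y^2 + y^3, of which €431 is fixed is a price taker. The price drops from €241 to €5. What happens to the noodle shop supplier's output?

AVC = 106 - 18y + y^2, minimized at y = 9 where min AVC = €25. MC = 106 - 36y + 3y^2.
At P = €241 ≥ min AVC, set P = MC on the rising branch: y = 15.
At P = €5 < min AVC = €25, price no longer covers variable cost at any output, so the firm shuts down: y = 0.

Output falls from 15 to 0 (the firm shuts down)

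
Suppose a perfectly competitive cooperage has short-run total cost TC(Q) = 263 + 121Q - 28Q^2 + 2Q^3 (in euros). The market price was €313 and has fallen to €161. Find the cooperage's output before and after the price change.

Output falls from 12 to 10

AVC = 121 - 28Q + 2Q^2, minimized at Q = 7 where min AVC = €23. MC = 121 - 56Q + 6Q^2.
With P = €313 above the shutdown price, P = MC gives Q = 12.
At P = €161 ≥ min AVC, set P = MC: Q = 10. The firm stays open but cuts output.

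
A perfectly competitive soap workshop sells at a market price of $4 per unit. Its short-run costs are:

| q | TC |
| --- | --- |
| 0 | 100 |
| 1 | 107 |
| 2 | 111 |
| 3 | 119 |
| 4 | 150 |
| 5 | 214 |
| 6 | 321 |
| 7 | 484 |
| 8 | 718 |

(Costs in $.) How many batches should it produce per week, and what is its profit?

q = 0 (shut down); profit = -$100

Compute π = P·q − TC at each output: q=0: -100; q=1: -103; q=2: -103; q=3: -107; q=4: -134; q=5: -194; q=6: -297; q=7: -456; q=8: -686.
Profit is highest at q = 0. Equivalently, the lowest AVC in the table is 11/2 ≈ $5.50 at q = 2, and P = $4 falls below it — price never covers variable cost, so the firm shuts down and loses only its fixed cost.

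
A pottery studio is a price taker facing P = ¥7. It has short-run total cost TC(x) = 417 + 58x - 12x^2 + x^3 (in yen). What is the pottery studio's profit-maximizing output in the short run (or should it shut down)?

Shut down

Strip out fixed cost: VC = 58x - 12x^2 + x^3. Then AVC = 58 - 12x + x^2 and MC = 58 - 24x + 3x^2.
AVC is minimized where dAVC/dx = -12 + 2x = 0, at x = 6; min AVC = 58 - 12·6 + 6^2 = ¥22.
With P < min AVC (¥7 < ¥22), every unit sold adds to the loss.
Best response: produce nothing and absorb the ¥417 fixed cost.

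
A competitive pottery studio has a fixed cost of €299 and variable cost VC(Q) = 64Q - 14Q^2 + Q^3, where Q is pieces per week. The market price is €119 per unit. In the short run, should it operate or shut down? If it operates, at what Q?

Produce at Q = 11

From TC, MC = TC'(Q) = 64 - 28Q + 3Q^2 and AVC = VC/Q = 64 - 14Q + Q^2.
AVC hits its minimum where MC = AVC, at Q = 7, giving min AVC = 64 - 14·7 + 7^2 = €15.
P = €119 exceeds min AVC = €15, so the firm stays open.
P = MC gives -55 - 28Q + 3Q^2 = 0, with roots -5/3 and 11. Take the larger (rising MC): Q* = 11.
Check: AVC at Q = 11 is €31 ≤ P, so revenue covers variable cost.
Profit = P·Q − TC = 119·11 − 640 = €669.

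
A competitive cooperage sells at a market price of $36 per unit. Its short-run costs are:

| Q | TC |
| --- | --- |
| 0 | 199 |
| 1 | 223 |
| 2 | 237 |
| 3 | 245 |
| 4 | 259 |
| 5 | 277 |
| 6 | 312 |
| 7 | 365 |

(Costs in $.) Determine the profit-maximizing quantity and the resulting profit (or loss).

Compute π = P·Q − TC at each output: Q=0: -199; Q=1: -187; Q=2: -165; Q=3: -137; Q=4: -115; Q=5: -97; Q=6: -96; Q=7: -113.
Profit is maximized at Q = 6. AVC there is 113/6 = $18.83 ≤ P, so producing beats shutting down (which would give -$199).

Q = 6; profit = -$96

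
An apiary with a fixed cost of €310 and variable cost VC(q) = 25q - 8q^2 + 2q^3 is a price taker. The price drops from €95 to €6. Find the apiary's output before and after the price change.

Output falls from 5 to 0 (the firm shuts down)

MC = 25 - 16q + 6q^2; the shutdown threshold is min AVC = €17 (at q = 2).
With P = €95 above the shutdown price, P = MC gives q = 5.
At P = €6 < min AVC = €17, price no longer covers variable cost at any output, so the firm shuts down: q = 0.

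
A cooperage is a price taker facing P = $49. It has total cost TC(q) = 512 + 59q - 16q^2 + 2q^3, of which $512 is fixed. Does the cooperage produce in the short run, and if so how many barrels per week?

Produce at q = 5

Strip out fixed cost: VC = 59q - 16q^2 + 2q^3. Then AVC = 59 - 16q + 2q^2 and MC = 59 - 32q + 6q^2.
AVC is minimized where dAVC/dq = -16 + 4q = 0, at q = 4; min AVC = 59 - 16·4 + 2·4^2 = $27.
Because $49 ≥ $27, revenue can cover variable cost; the firm operates.
Solving P = MC: 10 - 32q + 6q^2 = 0 ⇒ q = 1/3 or 5. On the upward-sloping branch, q* = 5.
Check: AVC at q = 5 is $29 ≤ P, so revenue covers variable cost.
Profit = P·q − TC = 49·5 − 657 = -$412, a loss, but smaller than the $512 fixed cost the firm would lose by shutting down.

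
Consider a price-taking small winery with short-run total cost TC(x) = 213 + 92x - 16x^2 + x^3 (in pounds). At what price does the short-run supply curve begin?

The firm shuts down when price falls below the minimum of average variable cost. AVC = VC/x = 92 - 16x + x^2.
At the minimum of AVC, MC = AVC. MC = 92 - 32x + 3x^2; setting MC = AVC gives 2x^2 - 16x = 0, so x = 8. min AVC = 28.
The firm shuts down for any P below £28.

£28 per unit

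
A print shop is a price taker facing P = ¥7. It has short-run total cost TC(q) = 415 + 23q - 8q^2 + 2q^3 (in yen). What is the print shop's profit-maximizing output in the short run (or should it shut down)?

Shut down

Strip out fixed cost: VC = 23q - 8q^2 + 2q^3. Then AVC = 23 - 8q + 2q^2 and MC = 23 - 16q + 6q^2.
AVC is minimized where dAVC/dq = -8 + 4q = 0, at q = 2; min AVC = 23 - 8·2 + 2·2^2 = ¥15.
P = ¥7 lies below min AVC = ¥15; no output level covers variable cost.
Shutting down limits the loss to fixed cost, ¥415.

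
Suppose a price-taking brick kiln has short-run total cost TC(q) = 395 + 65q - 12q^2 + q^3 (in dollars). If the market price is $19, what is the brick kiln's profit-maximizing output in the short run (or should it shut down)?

Shut down

From TC, MC = TC'(q) = 65 - 24q + 3q^2 and AVC = VC/q = 65 - 12q + q^2.
AVC hits its minimum where MC = AVC, at q = 6, giving min AVC = 65 - 12·6 + 6^2 = $29.
Since P = $19 < min AVC = $29, price fails to cover variable cost at any output.
The firm minimizes its loss by shutting down and losing only its fixed cost of $395.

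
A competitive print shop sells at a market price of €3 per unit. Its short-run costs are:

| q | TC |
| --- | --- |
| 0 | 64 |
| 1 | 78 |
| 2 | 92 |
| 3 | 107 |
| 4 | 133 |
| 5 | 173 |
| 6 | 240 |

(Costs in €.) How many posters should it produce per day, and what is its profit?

q = 0 (shut down); profit = -€64

Compute π = P·q − TC at each output: q=0: -64; q=1: -75; q=2: -86; q=3: -98; q=4: -121; q=5: -158; q=6: -222.
Profit is highest at q = 0. Equivalently, the lowest AVC in the table is 14/1 ≈ €14 at q = 1, and P = €3 falls below it — price never covers variable cost, so the firm shuts down and loses only its fixed cost.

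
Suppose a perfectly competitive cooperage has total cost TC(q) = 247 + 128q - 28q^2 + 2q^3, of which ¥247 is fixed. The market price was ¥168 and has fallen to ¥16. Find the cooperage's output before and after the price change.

AVC = 128 - 28q + 2q^2, minimized at q = 7 where min AVC = ¥30. MC = 128 - 56q + 6q^2.
With P = ¥168 above the shutdown price, P = MC gives q = 10.
At P = ¥16 < min AVC = ¥30, price no longer covers variable cost at any output, so the firm shuts down: q = 0.

Output falls from 10 to 0 (the firm shuts down)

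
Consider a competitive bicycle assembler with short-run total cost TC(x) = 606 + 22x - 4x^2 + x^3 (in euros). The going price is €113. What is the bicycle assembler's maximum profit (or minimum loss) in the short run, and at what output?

AVC = 22 - 4x + x^2; min AVC = €18 at x = 2. Since P = €113 ≥ min AVC, the firm produces.
MC = 22 - 8x + 3x^2. Setting P = MC and taking the root on the rising branch gives x* = 7.
TR = 113·7 = 791. TC = 606 + 301 = 907. Profit = 791 − 907 = -€116.
Shutting down would mean losing the fixed cost of €606, so operating at a loss of €116 is better by €490.

Profit = -€116 at x = 7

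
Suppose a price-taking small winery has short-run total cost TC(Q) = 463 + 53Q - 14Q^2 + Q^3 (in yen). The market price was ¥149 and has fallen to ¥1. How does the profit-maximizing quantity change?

Output falls from 12 to 0 (the firm shuts down)

MC = 53 - 28Q + 3Q^2; the shutdown threshold is min AVC = ¥4 (at Q = 7).
With P = ¥149 above the shutdown price, P = MC gives Q = 12.
At P = ¥1 < min AVC = ¥4, price no longer covers variable cost at any output, so the firm shuts down: Q = 0.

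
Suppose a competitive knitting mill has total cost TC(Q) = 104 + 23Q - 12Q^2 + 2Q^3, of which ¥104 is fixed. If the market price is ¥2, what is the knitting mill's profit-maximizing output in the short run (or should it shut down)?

Shut down

Variable cost is VC = 23Q - 12Q^2 + 2Q^3, so AVC = VC/Q = 23 - 12Q + 2Q^2 and MC = dTC/dQ = 23 - 24Q + 6Q^2.
AVC hits its minimum where MC = AVC, at Q = 3, giving min AVC = 23 - 12·3 + 2·3^2 = ¥5.
P = ¥2 lies below min AVC = ¥5; no output level covers variable cost.
Shutting down limits the loss to fixed cost, ¥104.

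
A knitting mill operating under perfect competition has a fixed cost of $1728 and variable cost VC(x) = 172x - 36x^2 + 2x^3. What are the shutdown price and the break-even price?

Shutdown price = $10; break-even price = $172

AVC = 172 - 36x + 2x^2; minimized at x = 9, giving min AVC = $10. That is the shutdown price.
ATC = 1728/x + 172 - 36x + 2x^2. Setting dATC/dx = −1728/x^2 − 36 + 4x = 0 gives x = 12 (since 4·12^3 − 36·12^2 = 1728).
min ATC = 1728/12 + 172 − 36·12 + 2·12^2 = $172. That is the break-even price.
Between these two prices the firm operates at a loss; above $172 it earns a profit.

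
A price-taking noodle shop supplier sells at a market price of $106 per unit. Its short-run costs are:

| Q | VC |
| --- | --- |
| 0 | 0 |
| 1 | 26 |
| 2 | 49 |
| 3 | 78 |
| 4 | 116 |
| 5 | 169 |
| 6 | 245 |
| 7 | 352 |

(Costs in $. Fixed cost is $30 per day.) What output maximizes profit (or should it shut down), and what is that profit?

Q = 6; profit = $361

Compute π = P·Q − TC at each output: Q=0: -30; Q=1: 50; Q=2: 133; Q=3: 210; Q=4: 278; Q=5: 331; Q=6: 361; Q=7: 360.
Profit is maximized at Q = 6. AVC there is 245/6 = $40.83 ≤ P, so producing beats shutting down (which would give -$30).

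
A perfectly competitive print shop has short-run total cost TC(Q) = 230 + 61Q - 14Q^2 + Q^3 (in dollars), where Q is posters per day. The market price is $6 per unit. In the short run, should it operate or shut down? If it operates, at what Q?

Shut down

From TC, MC = TC'(Q) = 61 - 28Q + 3Q^2 and AVC = VC/Q = 61 - 14Q + Q^2.
AVC hits its minimum where MC = AVC, at Q = 7, giving min AVC = 61 - 14·7 + 7^2 = $12.
With P < min AVC ($6 < $12), every unit sold adds to the loss.
The firm minimizes its loss by shutting down and losing only its fixed cost of $230.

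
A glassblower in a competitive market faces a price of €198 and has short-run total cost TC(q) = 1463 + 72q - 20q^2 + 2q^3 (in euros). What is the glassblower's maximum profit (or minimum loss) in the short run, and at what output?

AVC = 72 - 20q + 2q^2; min AVC = €22 at q = 5. Since P = €198 ≥ min AVC, the firm produces.
MC = 72 - 40q + 6q^2. Setting P = MC and taking the root on the rising branch gives q* = 9.
TR = 198·9 = 1782. TC = 1463 + 486 = 1949. Profit = 1782 − 1949 = -€167.
Shutting down would mean losing the fixed cost of €1463, so operating at a loss of €167 is better by €1296.

Profit = -€167 at q = 9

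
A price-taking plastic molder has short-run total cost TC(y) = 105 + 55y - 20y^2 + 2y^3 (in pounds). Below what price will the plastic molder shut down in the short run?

£5 per unit

Short-run supply begins at min AVC. From VC = 55y - 20y^2 + 2y^3, AVC = 55 - 20y + 2y^2.
At the minimum of AVC, MC = AVC. MC = 55 - 40y + 6y^2; setting MC = AVC gives 4y^2 - 20y = 0, so y = 5. min AVC = 5.
The firm shuts down for any P below £5.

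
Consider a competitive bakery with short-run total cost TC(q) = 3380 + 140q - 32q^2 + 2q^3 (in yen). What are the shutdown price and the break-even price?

Shutdown price = ¥12; break-even price = ¥322

AVC = 140 - 32q + 2q^2; minimized at q = 8, giving min AVC = ¥12. That is the shutdown price.
ATC = 3380/q + 140 - 32q + 2q^2. Setting dATC/dq = −3380/q^2 − 32 + 4q = 0 gives q = 13 (since 4·13^3 − 32·13^2 = 3380).
min ATC = 3380/13 + 140 − 32·13 + 2·13^2 = ¥322. That is the break-even price.
Between these two prices the firm operates at a loss; above ¥322 it earns a profit.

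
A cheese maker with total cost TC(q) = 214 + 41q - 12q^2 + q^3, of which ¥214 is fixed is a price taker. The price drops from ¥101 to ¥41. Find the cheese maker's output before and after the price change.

Output falls from 10 to 8

AVC = 41 - 12q + q^2, minimized at q = 6 where min AVC = ¥5. MC = 41 - 24q + 3q^2.
At P = ¥101 ≥ min AVC, set P = MC on the rising branch: q = 10.
At P = ¥41 ≥ min AVC, set P = MC: q = 8. The firm stays open but cuts output.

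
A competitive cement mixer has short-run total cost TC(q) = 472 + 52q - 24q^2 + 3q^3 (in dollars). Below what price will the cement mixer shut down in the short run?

$4 per unit

The shutdown price is the minimum of AVC. VC = 52q - 24q^2 + 3q^3, so AVC = 52 - 24q + 3q^2.
At the minimum of AVC, MC = AVC. MC = 52 - 48q + 9q^2; setting MC = AVC gives 6q^2 - 24q = 0, so q = 4. min AVC = 4.
So the shutdown price is $4.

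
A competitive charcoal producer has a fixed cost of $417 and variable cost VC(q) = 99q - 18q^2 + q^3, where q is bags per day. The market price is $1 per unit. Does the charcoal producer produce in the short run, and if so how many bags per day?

Variable cost is VC = 99q - 18q^2 + q^3, so AVC = VC/q = 99 - 18q + q^2 and MC = dTC/dq = 99 - 36q + 3q^2.
AVC is minimized where dAVC/dq = -18 + 2q = 0, at q = 9; min AVC = 99 - 18·9 + 9^2 = $18.
P = $1 lies below min AVC = $18; no output level covers variable cost.
Best response: produce nothing and absorb the $417 fixed cost.

Shut down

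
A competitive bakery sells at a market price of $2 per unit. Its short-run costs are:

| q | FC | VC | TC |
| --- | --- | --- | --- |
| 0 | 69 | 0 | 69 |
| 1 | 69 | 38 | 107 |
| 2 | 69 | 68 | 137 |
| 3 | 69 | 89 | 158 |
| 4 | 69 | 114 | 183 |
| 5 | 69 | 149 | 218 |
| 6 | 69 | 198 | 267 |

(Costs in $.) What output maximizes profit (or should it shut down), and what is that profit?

Compute π = P·q − TC at each output: q=0: -69; q=1: -105; q=2: -133; q=3: -152; q=4: -175; q=5: -208; q=6: -255.
Profit is highest at q = 0. Equivalently, the lowest AVC in the table is 114/4 ≈ $28.50 at q = 4, and P = $2 falls below it — price never covers variable cost, so the firm shuts down and loses only its fixed cost.

q = 0 (shut down); profit = -$69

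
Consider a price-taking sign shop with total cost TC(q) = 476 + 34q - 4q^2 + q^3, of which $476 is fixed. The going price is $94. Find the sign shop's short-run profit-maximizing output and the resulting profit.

Profit = -$188 at q = 6

AVC = 34 - 4q + q^2; min AVC = $30 at q = 2. Since P = $94 ≥ min AVC, the firm produces.
MC = 34 - 8q + 3q^2. Setting P = MC and taking the root on the rising branch gives q* = 6.
TR = 94·6 = 564. TC = 476 + 276 = 752. Profit = 564 − 752 = -$188.
That loss of $188 beats the $476 the firm would lose by shutting down; producing recovers $288 of fixed cost.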